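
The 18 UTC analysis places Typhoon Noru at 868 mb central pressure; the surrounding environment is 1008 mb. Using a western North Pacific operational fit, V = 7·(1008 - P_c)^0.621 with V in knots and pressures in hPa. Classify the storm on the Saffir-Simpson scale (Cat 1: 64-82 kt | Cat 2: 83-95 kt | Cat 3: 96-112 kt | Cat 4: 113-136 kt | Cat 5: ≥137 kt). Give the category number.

ΔP = 1008 − 868 = 140 mb.
V ≈ 7 × 140^0.621 = 7 × 21.52 ≈ 151 kt.
151 kt falls in the Category 5 band.

5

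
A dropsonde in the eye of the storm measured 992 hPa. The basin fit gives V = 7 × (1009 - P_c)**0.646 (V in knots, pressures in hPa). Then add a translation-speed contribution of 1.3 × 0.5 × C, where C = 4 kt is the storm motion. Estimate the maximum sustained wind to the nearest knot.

46 kt

ΔP = 1009 − 992 = 17 hPa.
17^0.646 ≈ 6.235.
V ≈ 7 × 6.235 ≈ 43.6 kt.
Translation term: 1.3 × 0.5 × 4 = 2.6 kt.
Corrected V ≈ 46.2 kt → 46 kt.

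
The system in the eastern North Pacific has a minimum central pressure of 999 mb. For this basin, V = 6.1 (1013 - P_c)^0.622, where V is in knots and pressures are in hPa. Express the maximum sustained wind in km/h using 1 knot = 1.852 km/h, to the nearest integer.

58 km/h

ΔP = 1013 − 999 = 14 mb.
V ≈ 6.1 × 14^0.622 = 6.1 × 5.163 ≈ 31.494 kt.
31.494 × 1.852 ≈ 58.33 km/h → 58 km/h.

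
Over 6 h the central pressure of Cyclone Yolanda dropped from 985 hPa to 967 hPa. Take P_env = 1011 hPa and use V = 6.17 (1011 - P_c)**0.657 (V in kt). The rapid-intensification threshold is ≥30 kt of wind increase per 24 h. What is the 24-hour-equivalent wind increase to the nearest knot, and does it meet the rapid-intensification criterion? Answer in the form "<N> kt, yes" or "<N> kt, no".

V₁: ΔP = 26, V ≈ 6.17 × 26^0.657 ≈ 52.47 kt.
V₂: ΔP = 44, V ≈ 6.17 × 44^0.657 ≈ 74.14 kt.
ΔV over 6 h = 21.67 kt → 24 h equivalent = 21.67 × 24/6 ≈ 86.68 kt.
87 kt ≥ 30 kt ⇒ rapid intensification.

87 kt, yes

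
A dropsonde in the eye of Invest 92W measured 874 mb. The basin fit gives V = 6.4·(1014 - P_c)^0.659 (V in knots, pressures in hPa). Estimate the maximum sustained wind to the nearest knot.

ΔP = 1014 − 874 = 140 mb.
140^0.659 ≈ 25.960.
V ≈ 6.4 × 25.960 ≈ 166.1 kt.

166 kt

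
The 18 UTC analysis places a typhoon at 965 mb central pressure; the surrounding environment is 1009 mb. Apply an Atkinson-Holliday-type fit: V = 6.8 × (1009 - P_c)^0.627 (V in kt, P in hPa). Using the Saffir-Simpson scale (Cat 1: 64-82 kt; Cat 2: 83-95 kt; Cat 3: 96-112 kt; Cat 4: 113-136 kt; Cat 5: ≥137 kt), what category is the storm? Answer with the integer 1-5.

ΔP = 1009 − 965 = 44 mb.
V ≈ 6.8 × 44^0.627 = 6.8 × 10.73 ≈ 73 kt.
73 kt falls in the Category 1 band.

1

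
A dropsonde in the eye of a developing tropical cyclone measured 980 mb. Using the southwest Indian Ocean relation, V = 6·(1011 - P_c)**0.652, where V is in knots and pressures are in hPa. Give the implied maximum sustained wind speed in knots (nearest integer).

ΔP = 1011 − 980 = 31 mb.
31^0.652 ≈ 9.384.
V ≈ 6 × 9.384 ≈ 56.3 kt.

56 kt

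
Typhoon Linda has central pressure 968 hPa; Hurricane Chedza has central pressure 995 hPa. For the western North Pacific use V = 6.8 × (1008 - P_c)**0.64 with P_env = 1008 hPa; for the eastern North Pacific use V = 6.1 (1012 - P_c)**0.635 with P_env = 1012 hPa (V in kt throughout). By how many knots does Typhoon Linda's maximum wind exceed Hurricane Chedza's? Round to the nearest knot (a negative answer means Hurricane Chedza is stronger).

35 kt

Typhoon Linda: ΔP = 40; V ≈ 6.8 × 40^0.64 ≈ 72.08 kt.
Hurricane Chedza: ΔP = 17; V ≈ 6.1 × 17^0.635 ≈ 36.87 kt.
Difference ≈ 72.08 − 36.87 = 35.21 → 35 kt.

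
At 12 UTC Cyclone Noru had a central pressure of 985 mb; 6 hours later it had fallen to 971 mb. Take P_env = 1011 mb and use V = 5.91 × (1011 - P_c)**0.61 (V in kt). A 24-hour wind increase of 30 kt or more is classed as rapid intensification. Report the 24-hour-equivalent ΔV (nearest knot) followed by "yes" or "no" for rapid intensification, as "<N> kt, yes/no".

52 kt, yes

V₁: ΔP = 26, V ≈ 5.91 × 26^0.61 ≈ 43.12 kt.
V₂: ΔP = 40, V ≈ 5.91 × 40^0.61 ≈ 56.08 kt.
ΔV over 6 h = 12.96 kt → 24 h equivalent = 12.96 × 24/6 ≈ 51.84 kt.
52 kt ≥ 30 kt ⇒ rapid intensification.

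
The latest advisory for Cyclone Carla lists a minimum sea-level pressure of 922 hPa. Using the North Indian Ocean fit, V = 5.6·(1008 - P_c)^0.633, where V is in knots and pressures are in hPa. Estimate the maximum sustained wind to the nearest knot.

94 kt

ΔP = 1008 − 922 = 86 hPa.
86^0.633 ≈ 16.770.
V ≈ 5.6 × 16.770 ≈ 93.9 kt.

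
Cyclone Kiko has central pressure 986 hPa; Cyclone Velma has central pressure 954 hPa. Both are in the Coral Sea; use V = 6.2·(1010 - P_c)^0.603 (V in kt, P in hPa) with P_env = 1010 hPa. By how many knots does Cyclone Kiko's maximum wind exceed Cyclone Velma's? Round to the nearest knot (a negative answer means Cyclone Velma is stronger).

-28 kt

Cyclone Kiko: ΔP = 24; V ≈ 6.2 × 24^0.603 ≈ 42.14 kt.
Cyclone Velma: ΔP = 56; V ≈ 6.2 × 56^0.603 ≈ 70.23 kt.
Difference ≈ 42.14 − 70.23 = -28.09 → -28 kt.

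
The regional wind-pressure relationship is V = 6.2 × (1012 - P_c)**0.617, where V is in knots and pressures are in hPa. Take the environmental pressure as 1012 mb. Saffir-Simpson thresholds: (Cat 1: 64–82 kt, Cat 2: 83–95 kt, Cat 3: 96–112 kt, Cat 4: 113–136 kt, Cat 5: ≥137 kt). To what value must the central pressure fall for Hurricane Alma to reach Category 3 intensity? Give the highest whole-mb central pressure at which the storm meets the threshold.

Category 3 begins at V = 96 kt.
Required ΔP = (96/6.2)^(1/0.617) = 15.484^1.621 ≈ 84.82 mb.
P_c ≤ 1012 − 84.82 = 927.18, so the highest integer P_c is 927 mb.

927 mb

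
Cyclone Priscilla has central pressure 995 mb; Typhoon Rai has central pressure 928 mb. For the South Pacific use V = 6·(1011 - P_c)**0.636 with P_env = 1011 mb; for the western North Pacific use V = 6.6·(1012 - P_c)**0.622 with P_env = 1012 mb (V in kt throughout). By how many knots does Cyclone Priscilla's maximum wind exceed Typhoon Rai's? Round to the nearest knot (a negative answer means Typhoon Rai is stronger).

Cyclone Priscilla: ΔP = 16; V ≈ 6 × 16^0.636 ≈ 34.99 kt.
Typhoon Rai: ΔP = 84; V ≈ 6.6 × 84^0.622 ≈ 103.86 kt.
Difference ≈ 34.99 − 103.86 = -68.87 → -69 kt.

-69 kt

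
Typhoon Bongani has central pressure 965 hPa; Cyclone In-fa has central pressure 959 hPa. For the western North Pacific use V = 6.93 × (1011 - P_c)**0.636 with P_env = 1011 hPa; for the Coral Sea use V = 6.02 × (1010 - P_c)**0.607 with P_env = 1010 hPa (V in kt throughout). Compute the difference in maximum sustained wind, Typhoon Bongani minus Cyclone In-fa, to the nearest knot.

Typhoon Bongani: ΔP = 46; V ≈ 6.93 × 46^0.636 ≈ 79.11 kt.
Cyclone In-fa: ΔP = 51; V ≈ 6.02 × 51^0.607 ≈ 65.48 kt.
Difference ≈ 79.11 − 65.48 = 13.63 → 14 kt.

14 kt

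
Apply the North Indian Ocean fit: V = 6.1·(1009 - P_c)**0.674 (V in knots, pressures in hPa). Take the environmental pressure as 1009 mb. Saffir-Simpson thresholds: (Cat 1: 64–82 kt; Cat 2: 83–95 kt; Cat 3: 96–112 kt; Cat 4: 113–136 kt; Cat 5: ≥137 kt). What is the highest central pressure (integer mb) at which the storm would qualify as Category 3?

949 mb

Category 3 begins at V = 96 kt.
Required ΔP = (96/6.1)^(1/0.674) = 15.738^1.484 ≈ 59.69 mb.
P_c ≤ 1009 − 59.69 = 949.31, so the highest integer P_c is 949 mb.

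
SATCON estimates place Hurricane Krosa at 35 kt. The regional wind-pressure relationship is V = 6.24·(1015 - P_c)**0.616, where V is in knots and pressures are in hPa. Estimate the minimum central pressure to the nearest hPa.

ΔP = (V / 6.24)^(1/0.616) = (35/6.24)^1.623.
35/6.24 = 5.609; 5.609^1.623 ≈ 16.43 hPa.
P_c = 1015 − 16.43 = 998.57 ≈ 999 hPa.

999 hPa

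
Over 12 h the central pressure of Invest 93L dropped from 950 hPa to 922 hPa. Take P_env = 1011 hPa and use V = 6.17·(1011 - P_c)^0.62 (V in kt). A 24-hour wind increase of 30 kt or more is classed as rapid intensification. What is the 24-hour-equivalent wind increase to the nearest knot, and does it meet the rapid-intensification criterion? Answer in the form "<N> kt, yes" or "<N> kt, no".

42 kt, yes

V₁: ΔP = 61, V ≈ 6.17 × 61^0.62 ≈ 78.92 kt.
V₂: ΔP = 89, V ≈ 6.17 × 89^0.62 ≈ 99.75 kt.
ΔV over 12 h = 20.83 kt → 24 h equivalent = 20.83 × 24/12 ≈ 41.66 kt.
42 kt ≥ 30 kt ⇒ rapid intensification.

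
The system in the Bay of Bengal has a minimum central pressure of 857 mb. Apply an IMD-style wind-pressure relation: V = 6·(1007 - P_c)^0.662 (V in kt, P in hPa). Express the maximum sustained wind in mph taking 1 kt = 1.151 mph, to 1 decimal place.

190.5 mph

ΔP = 1007 − 857 = 150 mb.
V ≈ 6 × 150^0.662 = 6 × 27.579 ≈ 165.472 kt.
165.472 × 1.151 ≈ 190.46 mph → 190.5 mph.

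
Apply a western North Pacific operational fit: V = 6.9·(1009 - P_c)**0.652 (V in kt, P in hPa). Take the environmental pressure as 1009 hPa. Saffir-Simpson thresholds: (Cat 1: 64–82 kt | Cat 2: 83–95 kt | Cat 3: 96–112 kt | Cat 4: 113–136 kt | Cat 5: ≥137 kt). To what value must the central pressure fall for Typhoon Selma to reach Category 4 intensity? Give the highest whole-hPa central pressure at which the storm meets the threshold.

Category 4 begins at V = 113 kt.
Required ΔP = (113/6.9)^(1/0.652) = 16.377^1.534 ≈ 72.83 hPa.
P_c ≤ 1009 − 72.83 = 936.17, so the highest integer P_c is 936 hPa.

936 hPa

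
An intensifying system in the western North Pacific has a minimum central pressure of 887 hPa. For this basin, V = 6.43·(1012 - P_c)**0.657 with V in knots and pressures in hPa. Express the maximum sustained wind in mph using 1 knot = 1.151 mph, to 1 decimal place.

176.6 mph

ΔP = 1012 − 887 = 125 hPa.
V ≈ 6.43 × 125^0.657 = 6.43 × 23.860 ≈ 153.420 kt.
153.420 × 1.151 ≈ 176.59 mph → 176.6 mph.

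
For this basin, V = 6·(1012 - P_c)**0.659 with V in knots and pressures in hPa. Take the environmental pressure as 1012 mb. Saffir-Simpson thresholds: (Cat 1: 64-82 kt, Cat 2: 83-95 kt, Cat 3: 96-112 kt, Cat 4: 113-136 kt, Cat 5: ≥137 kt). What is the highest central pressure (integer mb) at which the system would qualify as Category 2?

Category 2 begins at V = 83 kt.
Required ΔP = (83/6)^(1/0.659) = 13.833^1.517 ≈ 53.86 mb.
P_c ≤ 1012 − 53.86 = 958.14, so the highest integer P_c is 958 mb.

958 mb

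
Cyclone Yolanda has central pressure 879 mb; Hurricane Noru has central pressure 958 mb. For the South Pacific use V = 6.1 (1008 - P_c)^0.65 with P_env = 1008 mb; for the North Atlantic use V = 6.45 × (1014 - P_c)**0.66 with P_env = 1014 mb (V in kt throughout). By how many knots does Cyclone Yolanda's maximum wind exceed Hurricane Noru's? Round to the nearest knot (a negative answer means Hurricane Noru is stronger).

Cyclone Yolanda: ΔP = 129; V ≈ 6.1 × 129^0.65 ≈ 143.62 kt.
Hurricane Noru: ΔP = 56; V ≈ 6.45 × 56^0.66 ≈ 91.91 kt.
Difference ≈ 143.62 − 91.91 = 51.71 → 52 kt.

52 kt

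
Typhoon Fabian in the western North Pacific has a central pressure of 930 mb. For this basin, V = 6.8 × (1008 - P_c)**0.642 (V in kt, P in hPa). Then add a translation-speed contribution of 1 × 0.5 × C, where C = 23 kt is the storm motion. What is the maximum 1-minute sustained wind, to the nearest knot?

123 kt

ΔP = 1008 − 930 = 78 mb.
78^0.642 ≈ 16.396.
V ≈ 6.8 × 16.396 ≈ 111.5 kt.
Translation term: 1 × 0.5 × 23 = 11.5 kt.
Corrected V ≈ 123 kt → 123 kt.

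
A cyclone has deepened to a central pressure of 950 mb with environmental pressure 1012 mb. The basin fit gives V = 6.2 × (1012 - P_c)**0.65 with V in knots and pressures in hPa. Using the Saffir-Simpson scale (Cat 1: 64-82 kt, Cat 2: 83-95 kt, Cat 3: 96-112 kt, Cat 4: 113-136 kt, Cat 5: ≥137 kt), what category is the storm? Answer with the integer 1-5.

ΔP = 1012 − 950 = 62 mb.
V ≈ 6.2 × 62^0.65 = 6.2 × 14.62 ≈ 91 kt.
91 kt falls in the Category 2 band.

2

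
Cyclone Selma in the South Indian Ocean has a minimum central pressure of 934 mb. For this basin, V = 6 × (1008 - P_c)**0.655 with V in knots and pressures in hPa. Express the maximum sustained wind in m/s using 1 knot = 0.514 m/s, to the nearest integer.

ΔP = 1008 − 934 = 74 mb.
V ≈ 6 × 74^0.655 = 6 × 16.763 ≈ 100.577 kt.
100.577 × 0.514 ≈ 51.70 m/s → 52 m/s.

52 m/s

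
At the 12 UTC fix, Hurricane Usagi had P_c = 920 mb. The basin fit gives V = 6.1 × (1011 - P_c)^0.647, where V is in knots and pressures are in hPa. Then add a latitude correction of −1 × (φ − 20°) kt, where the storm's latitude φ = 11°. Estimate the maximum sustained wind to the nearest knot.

122 kt

ΔP = 1011 − 920 = 91 mb.
91^0.647 ≈ 18.514.
V ≈ 6.1 × 18.514 ≈ 112.9 kt.
Latitude correction: −1 × (11 − 20) = 9 kt.
Corrected V ≈ 121.9 kt → 122 kt.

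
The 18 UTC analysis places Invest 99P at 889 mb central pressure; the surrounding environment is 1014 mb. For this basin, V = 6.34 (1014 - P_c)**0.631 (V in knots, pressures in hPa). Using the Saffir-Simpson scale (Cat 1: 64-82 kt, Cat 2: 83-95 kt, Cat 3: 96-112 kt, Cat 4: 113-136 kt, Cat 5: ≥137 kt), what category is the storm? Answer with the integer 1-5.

4

ΔP = 1014 − 889 = 125 mb.
V ≈ 6.34 × 125^0.631 = 6.34 × 21.05 ≈ 133 kt.
133 kt falls in the Category 4 band.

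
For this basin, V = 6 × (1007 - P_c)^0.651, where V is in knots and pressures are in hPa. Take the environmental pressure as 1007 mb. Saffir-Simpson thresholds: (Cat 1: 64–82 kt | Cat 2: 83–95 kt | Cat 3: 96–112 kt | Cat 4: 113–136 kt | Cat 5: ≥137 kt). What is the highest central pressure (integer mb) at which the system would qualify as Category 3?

Category 3 begins at V = 96 kt.
Required ΔP = (96/6)^(1/0.651) = 16.000^1.536 ≈ 70.74 mb.
P_c ≤ 1007 − 70.74 = 936.26, so the highest integer P_c is 936 mb.

936 mb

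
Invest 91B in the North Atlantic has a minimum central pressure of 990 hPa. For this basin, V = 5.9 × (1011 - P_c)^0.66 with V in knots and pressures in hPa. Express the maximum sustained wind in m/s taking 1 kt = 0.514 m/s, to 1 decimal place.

ΔP = 1011 − 990 = 21 hPa.
V ≈ 5.9 × 21^0.66 = 5.9 × 7.459 ≈ 44.006 kt.
44.006 × 0.514 ≈ 22.62 m/s → 22.6 m/s.

22.6 m/s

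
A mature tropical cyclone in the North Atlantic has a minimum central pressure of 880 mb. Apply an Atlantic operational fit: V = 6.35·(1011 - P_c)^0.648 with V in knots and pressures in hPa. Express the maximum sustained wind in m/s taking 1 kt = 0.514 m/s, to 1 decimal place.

ΔP = 1011 − 880 = 131 mb.
V ≈ 6.35 × 131^0.648 = 6.35 × 23.550 ≈ 149.543 kt.
149.543 × 0.514 ≈ 76.87 m/s → 76.9 m/s.

76.9 m/s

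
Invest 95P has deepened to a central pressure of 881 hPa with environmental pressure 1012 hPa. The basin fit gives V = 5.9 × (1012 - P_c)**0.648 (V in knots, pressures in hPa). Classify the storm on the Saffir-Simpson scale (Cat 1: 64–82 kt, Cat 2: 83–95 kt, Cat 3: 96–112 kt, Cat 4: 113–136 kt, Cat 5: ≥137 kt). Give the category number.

5

ΔP = 1012 − 881 = 131 hPa.
V ≈ 5.9 × 131^0.648 = 5.9 × 23.55 ≈ 139 kt.
139 kt falls in the Category 5 band.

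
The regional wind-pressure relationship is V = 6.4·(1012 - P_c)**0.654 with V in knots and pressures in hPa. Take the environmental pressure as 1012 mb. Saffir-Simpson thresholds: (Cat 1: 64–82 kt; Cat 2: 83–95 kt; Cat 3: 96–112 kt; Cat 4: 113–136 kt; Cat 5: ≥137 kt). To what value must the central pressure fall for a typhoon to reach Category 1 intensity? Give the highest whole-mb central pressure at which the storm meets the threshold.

Category 1 begins at V = 64 kt.
Required ΔP = (64/6.4)^(1/0.654) = 10.000^1.529 ≈ 33.81 mb.
P_c ≤ 1012 − 33.81 = 978.19, so the highest integer P_c is 978 mb.

978 mb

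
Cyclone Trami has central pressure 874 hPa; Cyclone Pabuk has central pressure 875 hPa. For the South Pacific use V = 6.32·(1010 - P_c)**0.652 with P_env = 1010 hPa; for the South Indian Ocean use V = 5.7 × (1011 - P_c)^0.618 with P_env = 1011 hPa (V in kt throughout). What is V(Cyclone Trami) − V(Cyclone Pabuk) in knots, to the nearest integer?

Cyclone Trami: ΔP = 136; V ≈ 6.32 × 136^0.652 ≈ 155.52 kt.
Cyclone Pabuk: ΔP = 136; V ≈ 5.7 × 136^0.618 ≈ 118.69 kt.
Difference ≈ 155.52 − 118.69 = 36.83 → 37 kt.

37 kt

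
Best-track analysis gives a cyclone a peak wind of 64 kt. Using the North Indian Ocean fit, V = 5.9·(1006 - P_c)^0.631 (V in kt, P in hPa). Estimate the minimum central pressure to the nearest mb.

962 mb

ΔP = (V / 5.9)^(1/0.631) = (64/5.9)^1.585.
64/5.9 = 10.847; 10.847^1.585 ≈ 43.73 mb.
P_c = 1006 − 43.73 = 962.27 ≈ 962 mb.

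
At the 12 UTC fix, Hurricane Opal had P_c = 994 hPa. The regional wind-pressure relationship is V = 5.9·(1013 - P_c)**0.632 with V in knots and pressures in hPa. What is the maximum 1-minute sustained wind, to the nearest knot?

ΔP = 1013 − 994 = 19 hPa.
19^0.632 ≈ 6.429.
V ≈ 5.9 × 6.429 ≈ 37.9 kt.

38 kt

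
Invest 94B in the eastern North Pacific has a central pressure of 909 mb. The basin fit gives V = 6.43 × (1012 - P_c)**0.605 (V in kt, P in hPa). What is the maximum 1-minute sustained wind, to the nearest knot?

106 kt

ΔP = 1012 − 909 = 103 mb.
103^0.605 ≈ 16.511.
V ≈ 6.43 × 16.511 ≈ 106.2 kt.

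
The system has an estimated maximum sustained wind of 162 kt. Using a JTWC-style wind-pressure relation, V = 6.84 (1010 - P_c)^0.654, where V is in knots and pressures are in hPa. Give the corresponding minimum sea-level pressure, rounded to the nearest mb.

884 mb

ΔP = (V / 6.84)^(1/0.654) = (162/6.84)^1.529.
162/6.84 = 23.684; 23.684^1.529 ≈ 126.36 mb.
P_c = 1010 − 126.36 = 883.64 ≈ 884 mb.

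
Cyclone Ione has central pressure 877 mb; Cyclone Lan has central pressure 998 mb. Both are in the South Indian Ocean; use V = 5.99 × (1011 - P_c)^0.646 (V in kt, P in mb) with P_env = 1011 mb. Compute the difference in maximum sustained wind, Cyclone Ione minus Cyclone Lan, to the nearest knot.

110 kt

Cyclone Ione: ΔP = 134; V ≈ 5.99 × 134^0.646 ≈ 141.75 kt.
Cyclone Lan: ΔP = 13; V ≈ 5.99 × 13^0.646 ≈ 31.41 kt.
Difference ≈ 141.75 − 31.41 = 110.34 → 110 kt.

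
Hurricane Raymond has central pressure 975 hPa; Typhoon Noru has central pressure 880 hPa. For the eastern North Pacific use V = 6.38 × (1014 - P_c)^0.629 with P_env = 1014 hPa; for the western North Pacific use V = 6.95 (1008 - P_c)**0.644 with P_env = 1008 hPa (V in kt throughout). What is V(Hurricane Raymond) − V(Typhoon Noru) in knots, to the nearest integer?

-94 kt

Hurricane Raymond: ΔP = 39; V ≈ 6.38 × 39^0.629 ≈ 63.91 kt.
Typhoon Noru: ΔP = 128; V ≈ 6.95 × 128^0.644 ≈ 158.14 kt.
Difference ≈ 63.91 − 158.14 = -94.23 → -94 kt.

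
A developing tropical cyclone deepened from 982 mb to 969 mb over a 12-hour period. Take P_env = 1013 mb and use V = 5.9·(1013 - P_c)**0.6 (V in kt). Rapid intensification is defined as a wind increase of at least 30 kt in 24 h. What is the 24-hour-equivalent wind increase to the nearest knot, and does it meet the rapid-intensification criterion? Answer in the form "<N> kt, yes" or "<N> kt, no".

22 kt, no

V₁: ΔP = 31, V ≈ 5.9 × 31^0.6 ≈ 46.31 kt.
V₂: ΔP = 44, V ≈ 5.9 × 44^0.6 ≈ 57.14 kt.
ΔV over 12 h = 10.83 kt → 24 h equivalent = 10.83 × 24/12 ≈ 21.66 kt.
22 kt < 30 kt ⇒ not rapid intensification.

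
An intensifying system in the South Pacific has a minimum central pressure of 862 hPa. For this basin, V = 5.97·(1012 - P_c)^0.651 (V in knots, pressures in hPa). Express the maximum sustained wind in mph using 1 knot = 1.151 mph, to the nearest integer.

ΔP = 1012 − 862 = 150 hPa.
V ≈ 5.97 × 150^0.651 = 5.97 × 26.100 ≈ 155.815 kt.
155.815 × 1.151 ≈ 179.34 mph → 179 mph.

179 mph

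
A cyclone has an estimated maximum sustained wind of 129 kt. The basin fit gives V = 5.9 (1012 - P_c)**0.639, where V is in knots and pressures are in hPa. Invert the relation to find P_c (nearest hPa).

ΔP = (V / 5.9)^(1/0.639) = (129/5.9)^1.565.
129/5.9 = 21.864; 21.864^1.565 ≈ 124.92 hPa.
P_c = 1012 − 124.92 = 887.08 ≈ 887 hPa.

887 hPa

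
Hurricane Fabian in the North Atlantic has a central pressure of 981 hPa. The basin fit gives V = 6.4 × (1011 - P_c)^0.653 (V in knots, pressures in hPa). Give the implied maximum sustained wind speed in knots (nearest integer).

59 kt

ΔP = 1011 − 981 = 30 hPa.
30^0.653 ≈ 9.216.
V ≈ 6.4 × 9.216 ≈ 59.0 kt.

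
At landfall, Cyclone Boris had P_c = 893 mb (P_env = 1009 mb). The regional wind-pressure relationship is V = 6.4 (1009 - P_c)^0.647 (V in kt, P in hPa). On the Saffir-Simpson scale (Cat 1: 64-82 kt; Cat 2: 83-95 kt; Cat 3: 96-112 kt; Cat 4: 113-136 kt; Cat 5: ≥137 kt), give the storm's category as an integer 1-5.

ΔP = 1009 − 893 = 116 mb.
V ≈ 6.4 × 116^0.647 = 6.4 × 21.66 ≈ 139 kt.
139 kt falls in the Category 5 band.

5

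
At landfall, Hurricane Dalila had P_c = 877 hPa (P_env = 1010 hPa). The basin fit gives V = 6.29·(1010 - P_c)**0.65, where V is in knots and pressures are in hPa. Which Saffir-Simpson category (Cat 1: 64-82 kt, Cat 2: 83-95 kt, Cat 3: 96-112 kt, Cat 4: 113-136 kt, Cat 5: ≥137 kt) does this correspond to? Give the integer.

5

ΔP = 1010 − 877 = 133 hPa.
V ≈ 6.29 × 133^0.65 = 6.29 × 24.02 ≈ 151 kt.
151 kt falls in the Category 5 band.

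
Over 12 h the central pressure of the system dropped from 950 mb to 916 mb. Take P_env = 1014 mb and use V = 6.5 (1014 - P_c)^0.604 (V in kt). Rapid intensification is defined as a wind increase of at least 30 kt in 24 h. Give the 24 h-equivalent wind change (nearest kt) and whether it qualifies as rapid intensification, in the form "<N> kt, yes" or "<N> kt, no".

47 kt, yes

V₁: ΔP = 64, V ≈ 6.5 × 64^0.604 ≈ 80.14 kt.
V₂: ΔP = 98, V ≈ 6.5 × 98^0.604 ≈ 103.66 kt.
ΔV over 12 h = 23.52 kt → 24 h equivalent = 23.52 × 24/12 ≈ 47.04 kt.
47 kt ≥ 30 kt ⇒ rapid intensification.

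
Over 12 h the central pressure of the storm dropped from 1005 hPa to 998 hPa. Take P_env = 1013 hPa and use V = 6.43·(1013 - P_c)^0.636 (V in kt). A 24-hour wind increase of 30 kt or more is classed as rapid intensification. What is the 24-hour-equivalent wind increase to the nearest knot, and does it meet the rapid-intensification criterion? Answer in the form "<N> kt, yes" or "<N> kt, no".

V₁: ΔP = 8, V ≈ 6.43 × 8^0.636 ≈ 24.13 kt.
V₂: ΔP = 15, V ≈ 6.43 × 15^0.636 ≈ 35.99 kt.
ΔV over 12 h = 11.86 kt → 24 h equivalent = 11.86 × 24/12 ≈ 23.72 kt.
24 kt < 30 kt ⇒ not rapid intensification.

24 kt, no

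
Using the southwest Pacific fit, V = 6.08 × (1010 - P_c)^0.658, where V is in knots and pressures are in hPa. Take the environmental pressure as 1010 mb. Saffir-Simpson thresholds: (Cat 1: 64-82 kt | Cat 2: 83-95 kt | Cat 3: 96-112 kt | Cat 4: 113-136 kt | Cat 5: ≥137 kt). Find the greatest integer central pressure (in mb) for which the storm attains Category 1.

974 mb

Category 1 begins at V = 64 kt.
Required ΔP = (64/6.08)^(1/0.658) = 10.526^1.520 ≈ 35.78 mb.
P_c ≤ 1010 − 35.78 = 974.22, so the highest integer P_c is 974 mb.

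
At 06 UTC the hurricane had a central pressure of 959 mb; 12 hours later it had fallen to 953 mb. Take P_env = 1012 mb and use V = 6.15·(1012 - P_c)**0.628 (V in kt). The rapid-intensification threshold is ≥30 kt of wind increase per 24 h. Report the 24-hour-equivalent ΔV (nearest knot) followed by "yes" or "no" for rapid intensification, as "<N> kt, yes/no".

V₁: ΔP = 53, V ≈ 6.15 × 53^0.628 ≈ 74.43 kt.
V₂: ΔP = 59, V ≈ 6.15 × 59^0.628 ≈ 79.61 kt.
ΔV over 12 h = 5.18 kt → 24 h equivalent = 5.18 × 24/12 ≈ 10.36 kt.
10 kt < 30 kt ⇒ not rapid intensification.

10 kt, no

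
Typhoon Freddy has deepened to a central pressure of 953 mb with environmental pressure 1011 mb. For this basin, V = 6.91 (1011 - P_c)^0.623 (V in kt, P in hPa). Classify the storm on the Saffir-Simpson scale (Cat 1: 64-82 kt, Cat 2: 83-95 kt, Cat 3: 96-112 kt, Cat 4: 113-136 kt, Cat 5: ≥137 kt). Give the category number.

ΔP = 1011 − 953 = 58 mb.
V ≈ 6.91 × 58^0.623 = 6.91 × 12.55 ≈ 87 kt.
87 kt falls in the Category 2 band.

2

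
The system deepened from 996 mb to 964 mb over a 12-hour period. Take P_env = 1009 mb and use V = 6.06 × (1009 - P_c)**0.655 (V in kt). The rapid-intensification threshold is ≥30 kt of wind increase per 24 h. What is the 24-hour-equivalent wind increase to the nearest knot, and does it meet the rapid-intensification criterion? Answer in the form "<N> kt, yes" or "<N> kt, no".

V₁: ΔP = 13, V ≈ 6.06 × 13^0.655 ≈ 32.52 kt.
V₂: ΔP = 45, V ≈ 6.06 × 45^0.655 ≈ 73.34 kt.
ΔV over 12 h = 40.82 kt → 24 h equivalent = 40.82 × 24/12 ≈ 81.64 kt.
82 kt ≥ 30 kt ⇒ rapid intensification.

82 kt, yes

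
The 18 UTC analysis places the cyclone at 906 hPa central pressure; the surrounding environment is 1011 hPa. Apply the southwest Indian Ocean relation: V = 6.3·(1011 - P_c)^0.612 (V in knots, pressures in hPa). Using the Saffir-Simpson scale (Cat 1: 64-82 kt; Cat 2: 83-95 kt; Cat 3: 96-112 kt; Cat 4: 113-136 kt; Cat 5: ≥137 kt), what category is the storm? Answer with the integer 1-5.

3

ΔP = 1011 − 906 = 105 hPa.
V ≈ 6.3 × 105^0.612 = 6.3 × 17.26 ≈ 109 kt.
109 kt falls in the Category 3 band.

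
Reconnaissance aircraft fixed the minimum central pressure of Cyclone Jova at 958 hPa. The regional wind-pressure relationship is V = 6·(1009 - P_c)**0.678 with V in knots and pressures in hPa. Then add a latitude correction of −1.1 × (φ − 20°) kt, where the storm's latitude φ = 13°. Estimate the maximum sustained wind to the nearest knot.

ΔP = 1009 − 958 = 51 hPa.
51^0.678 ≈ 14.379.
V ≈ 6 × 14.379 ≈ 86.3 kt.
Latitude correction: −1.1 × (13 − 20) = 7.7 kt.
Corrected V ≈ 94 kt → 94 kt.

94 kt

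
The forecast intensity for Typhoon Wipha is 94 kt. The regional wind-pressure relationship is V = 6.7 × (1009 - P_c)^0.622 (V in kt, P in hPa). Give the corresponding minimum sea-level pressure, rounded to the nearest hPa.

ΔP = (V / 6.7)^(1/0.622) = (94/6.7)^1.608.
94/6.7 = 14.030; 14.030^1.608 ≈ 69.85 hPa.
P_c = 1009 − 69.85 = 939.15 ≈ 939 hPa.

939 hPa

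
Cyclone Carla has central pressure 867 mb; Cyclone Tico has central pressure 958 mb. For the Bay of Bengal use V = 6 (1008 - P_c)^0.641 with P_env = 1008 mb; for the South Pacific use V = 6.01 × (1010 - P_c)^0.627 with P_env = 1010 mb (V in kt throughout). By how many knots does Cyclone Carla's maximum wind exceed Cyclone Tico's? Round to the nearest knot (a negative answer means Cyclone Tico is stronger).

Cyclone Carla: ΔP = 141; V ≈ 6 × 141^0.641 ≈ 143.15 kt.
Cyclone Tico: ΔP = 52; V ≈ 6.01 × 52^0.627 ≈ 71.58 kt.
Difference ≈ 143.15 − 71.58 = 71.57 → 72 kt.

72 kt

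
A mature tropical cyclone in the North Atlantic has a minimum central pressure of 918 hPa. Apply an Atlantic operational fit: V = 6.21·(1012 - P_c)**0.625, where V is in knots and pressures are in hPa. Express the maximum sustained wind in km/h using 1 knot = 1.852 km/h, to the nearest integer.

ΔP = 1012 − 918 = 94 hPa.
V ≈ 6.21 × 94^0.625 = 6.21 × 17.108 ≈ 106.242 kt.
106.242 × 1.852 ≈ 196.76 km/h → 197 km/h.

197 km/h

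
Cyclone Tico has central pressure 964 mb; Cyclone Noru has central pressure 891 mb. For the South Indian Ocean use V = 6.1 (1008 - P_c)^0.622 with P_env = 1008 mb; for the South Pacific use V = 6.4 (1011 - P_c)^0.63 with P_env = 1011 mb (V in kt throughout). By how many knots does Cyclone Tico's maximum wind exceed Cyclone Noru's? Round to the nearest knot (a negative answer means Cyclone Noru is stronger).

-66 kt

Cyclone Tico: ΔP = 44; V ≈ 6.1 × 44^0.622 ≈ 64.20 kt.
Cyclone Noru: ΔP = 120; V ≈ 6.4 × 120^0.63 ≈ 130.64 kt.
Difference ≈ 64.20 − 130.64 = -66.44 → -66 kt.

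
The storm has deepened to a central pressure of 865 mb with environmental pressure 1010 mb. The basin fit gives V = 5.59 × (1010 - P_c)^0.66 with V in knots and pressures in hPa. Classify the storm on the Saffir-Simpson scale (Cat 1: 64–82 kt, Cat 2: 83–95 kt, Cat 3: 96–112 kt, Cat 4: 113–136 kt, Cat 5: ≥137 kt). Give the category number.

5

ΔP = 1010 − 865 = 145 mb.
V ≈ 5.59 × 145^0.66 = 5.59 × 26.70 ≈ 149 kt.
149 kt falls in the Category 5 band.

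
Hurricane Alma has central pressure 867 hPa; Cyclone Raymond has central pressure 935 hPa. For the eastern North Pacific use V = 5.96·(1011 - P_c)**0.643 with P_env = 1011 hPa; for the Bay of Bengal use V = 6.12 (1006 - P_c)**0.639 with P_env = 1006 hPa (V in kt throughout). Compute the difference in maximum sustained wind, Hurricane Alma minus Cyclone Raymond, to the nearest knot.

Hurricane Alma: ΔP = 144; V ≈ 5.96 × 144^0.643 ≈ 145.57 kt.
Cyclone Raymond: ΔP = 71; V ≈ 6.12 × 71^0.639 ≈ 93.26 kt.
Difference ≈ 145.57 − 93.26 = 52.31 → 52 kt.

52 kt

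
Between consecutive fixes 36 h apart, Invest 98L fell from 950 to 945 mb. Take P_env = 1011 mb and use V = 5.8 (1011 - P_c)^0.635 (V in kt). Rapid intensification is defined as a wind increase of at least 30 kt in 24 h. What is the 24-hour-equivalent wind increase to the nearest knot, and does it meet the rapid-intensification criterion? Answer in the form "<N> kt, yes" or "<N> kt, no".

3 kt, no

V₁: ΔP = 61, V ≈ 5.8 × 61^0.635 ≈ 78.91 kt.
V₂: ΔP = 66, V ≈ 5.8 × 66^0.635 ≈ 82.95 kt.
ΔV over 36 h = 4.04 kt → 24 h equivalent = 4.04 × 24/36 ≈ 2.69 kt.
3 kt < 30 kt ⇒ not rapid intensification.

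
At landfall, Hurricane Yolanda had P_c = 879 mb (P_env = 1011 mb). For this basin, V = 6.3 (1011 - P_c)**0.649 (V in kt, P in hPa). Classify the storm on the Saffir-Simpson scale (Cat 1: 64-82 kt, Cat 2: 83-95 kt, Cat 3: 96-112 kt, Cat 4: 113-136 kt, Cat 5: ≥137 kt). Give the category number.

ΔP = 1011 − 879 = 132 mb.
V ≈ 6.3 × 132^0.649 = 6.3 × 23.78 ≈ 150 kt.
150 kt falls in the Category 5 band.

5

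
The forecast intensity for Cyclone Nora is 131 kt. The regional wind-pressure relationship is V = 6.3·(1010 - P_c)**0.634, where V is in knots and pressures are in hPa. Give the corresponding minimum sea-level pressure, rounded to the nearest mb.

890 mb

ΔP = (V / 6.3)^(1/0.634) = (131/6.3)^1.577.
131/6.3 = 20.794; 20.794^1.577 ≈ 119.88 mb.
P_c = 1010 − 119.88 = 890.12 ≈ 890 mb.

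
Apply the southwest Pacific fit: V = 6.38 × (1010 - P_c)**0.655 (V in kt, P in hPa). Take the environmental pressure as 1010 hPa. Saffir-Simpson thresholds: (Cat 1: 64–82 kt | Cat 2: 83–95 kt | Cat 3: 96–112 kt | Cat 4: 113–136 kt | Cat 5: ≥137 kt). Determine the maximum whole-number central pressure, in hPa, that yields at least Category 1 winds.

976 hPa

Category 1 begins at V = 64 kt.
Required ΔP = (64/6.38)^(1/0.655) = 10.031^1.527 ≈ 33.79 hPa.
P_c ≤ 1010 − 33.79 = 976.21, so the highest integer P_c is 976 hPa.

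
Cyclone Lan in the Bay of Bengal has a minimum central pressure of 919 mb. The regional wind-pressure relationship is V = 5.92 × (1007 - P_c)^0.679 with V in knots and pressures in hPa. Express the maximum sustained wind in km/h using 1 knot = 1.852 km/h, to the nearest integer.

229 km/h

ΔP = 1007 − 919 = 88 mb.
V ≈ 5.92 × 88^0.679 = 5.92 × 20.908 ≈ 123.773 kt.
123.773 × 1.852 ≈ 229.23 km/h → 229 km/h.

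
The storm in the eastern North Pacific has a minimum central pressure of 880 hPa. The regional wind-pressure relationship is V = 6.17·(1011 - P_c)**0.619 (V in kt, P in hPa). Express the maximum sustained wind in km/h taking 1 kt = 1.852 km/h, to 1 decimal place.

ΔP = 1011 − 880 = 131 hPa.
V ≈ 6.17 × 131^0.619 = 6.17 × 20.445 ≈ 126.147 kt.
126.147 × 1.852 ≈ 233.62 km/h → 233.6 km/h.

233.6 km/h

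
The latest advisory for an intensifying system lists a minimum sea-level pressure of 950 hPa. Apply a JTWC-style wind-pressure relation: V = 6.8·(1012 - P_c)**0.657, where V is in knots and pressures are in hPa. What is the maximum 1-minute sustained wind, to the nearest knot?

102 kt

ΔP = 1012 − 950 = 62 hPa.
62^0.657 ≈ 15.052.
V ≈ 6.8 × 15.052 ≈ 102.4 kt.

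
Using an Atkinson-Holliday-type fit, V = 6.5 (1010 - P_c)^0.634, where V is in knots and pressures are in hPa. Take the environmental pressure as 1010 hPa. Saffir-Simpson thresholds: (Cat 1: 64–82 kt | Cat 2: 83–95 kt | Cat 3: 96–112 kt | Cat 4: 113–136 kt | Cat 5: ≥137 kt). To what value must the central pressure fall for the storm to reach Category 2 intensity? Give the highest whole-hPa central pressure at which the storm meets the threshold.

Category 2 begins at V = 83 kt.
Required ΔP = (83/6.5)^(1/0.634) = 12.769^1.577 ≈ 55.56 hPa.
P_c ≤ 1010 − 55.56 = 954.44, so the highest integer P_c is 954 hPa.

954 hPa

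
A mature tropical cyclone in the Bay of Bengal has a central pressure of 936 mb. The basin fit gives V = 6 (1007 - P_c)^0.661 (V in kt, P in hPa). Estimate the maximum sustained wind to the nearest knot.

ΔP = 1007 − 936 = 71 mb.
71^0.661 ≈ 16.737.
V ≈ 6 × 16.737 ≈ 100.4 kt.

100 kt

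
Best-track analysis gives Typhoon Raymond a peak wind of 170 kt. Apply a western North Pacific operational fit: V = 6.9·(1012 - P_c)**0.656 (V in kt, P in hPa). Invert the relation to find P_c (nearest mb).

ΔP = (V / 6.9)^(1/0.656) = (170/6.9)^1.524.
170/6.9 = 24.638; 24.638^1.524 ≈ 132.23 mb.
P_c = 1012 − 132.23 = 879.77 ≈ 880 mb.

880 mb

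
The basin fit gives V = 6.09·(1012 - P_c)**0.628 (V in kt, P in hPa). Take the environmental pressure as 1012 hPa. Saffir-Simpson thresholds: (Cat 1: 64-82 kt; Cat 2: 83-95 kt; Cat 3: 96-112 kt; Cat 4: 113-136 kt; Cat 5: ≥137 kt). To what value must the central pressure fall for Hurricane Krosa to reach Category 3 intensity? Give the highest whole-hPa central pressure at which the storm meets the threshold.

Category 3 begins at V = 96 kt.
Required ΔP = (96/6.09)^(1/0.628) = 15.764^1.592 ≈ 80.74 hPa.
P_c ≤ 1012 − 80.74 = 931.26, so the highest integer P_c is 931 hPa.

931 hPa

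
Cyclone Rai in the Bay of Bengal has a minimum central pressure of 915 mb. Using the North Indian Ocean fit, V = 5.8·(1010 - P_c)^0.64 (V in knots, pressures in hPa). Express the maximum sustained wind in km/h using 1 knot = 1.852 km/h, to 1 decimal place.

198.1 km/h

ΔP = 1010 − 915 = 95 mb.
V ≈ 5.8 × 95^0.64 = 5.8 × 18.439 ≈ 106.948 kt.
106.948 × 1.852 ≈ 198.07 km/h → 198.1 km/h.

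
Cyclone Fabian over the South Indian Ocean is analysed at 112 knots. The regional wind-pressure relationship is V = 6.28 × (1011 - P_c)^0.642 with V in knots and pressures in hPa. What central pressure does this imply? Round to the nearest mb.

ΔP = (V / 6.28)^(1/0.642) = (112/6.28)^1.558.
112/6.28 = 17.834; 17.834^1.558 ≈ 88.92 mb.
P_c = 1011 − 88.92 = 922.08 ≈ 922 mb.

922 mb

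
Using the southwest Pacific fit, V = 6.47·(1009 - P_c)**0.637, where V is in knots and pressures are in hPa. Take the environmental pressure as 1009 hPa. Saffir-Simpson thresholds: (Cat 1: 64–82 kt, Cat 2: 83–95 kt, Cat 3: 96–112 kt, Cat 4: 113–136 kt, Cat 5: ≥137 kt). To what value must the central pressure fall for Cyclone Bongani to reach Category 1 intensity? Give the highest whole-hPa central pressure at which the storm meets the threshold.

972 hPa

Category 1 begins at V = 64 kt.
Required ΔP = (64/6.47)^(1/0.637) = 9.892^1.570 ≈ 36.51 hPa.
P_c ≤ 1009 − 36.51 = 972.49, so the highest integer P_c is 972 hPa.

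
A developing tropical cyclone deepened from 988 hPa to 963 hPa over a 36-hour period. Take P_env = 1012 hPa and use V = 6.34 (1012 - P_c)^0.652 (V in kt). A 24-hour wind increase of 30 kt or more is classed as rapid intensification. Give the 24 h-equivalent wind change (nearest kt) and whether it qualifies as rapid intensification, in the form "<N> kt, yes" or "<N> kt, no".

V₁: ΔP = 24, V ≈ 6.34 × 24^0.652 ≈ 50.35 kt.
V₂: ΔP = 49, V ≈ 6.34 × 49^0.652 ≈ 80.19 kt.
ΔV over 36 h = 29.84 kt → 24 h equivalent = 29.84 × 24/36 ≈ 19.89 kt.
20 kt < 30 kt ⇒ not rapid intensification.

20 kt, no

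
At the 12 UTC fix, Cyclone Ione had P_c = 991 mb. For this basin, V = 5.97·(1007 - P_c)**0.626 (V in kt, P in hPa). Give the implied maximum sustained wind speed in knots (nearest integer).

34 kt

ΔP = 1007 − 991 = 16 mb.
16^0.626 ≈ 5.673.
V ≈ 5.97 × 5.673 ≈ 33.9 kt.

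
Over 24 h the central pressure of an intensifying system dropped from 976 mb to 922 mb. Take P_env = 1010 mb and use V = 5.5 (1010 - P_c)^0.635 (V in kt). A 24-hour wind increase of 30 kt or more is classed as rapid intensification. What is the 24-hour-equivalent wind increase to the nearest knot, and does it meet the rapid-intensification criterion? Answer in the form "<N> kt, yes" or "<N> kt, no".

43 kt, yes

V₁: ΔP = 34, V ≈ 5.5 × 34^0.635 ≈ 51.62 kt.
V₂: ΔP = 88, V ≈ 5.5 × 88^0.635 ≈ 94.43 kt.
ΔV over 24 h = 42.81 kt → 24 h equivalent = 42.81 × 24/24 ≈ 42.81 kt.
43 kt ≥ 30 kt ⇒ rapid intensification.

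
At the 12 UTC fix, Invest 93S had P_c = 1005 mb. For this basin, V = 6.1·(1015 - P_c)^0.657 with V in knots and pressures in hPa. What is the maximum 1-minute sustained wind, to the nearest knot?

ΔP = 1015 − 1005 = 10 mb.
10^0.657 ≈ 4.539.
V ≈ 6.1 × 4.539 ≈ 27.7 kt.

28 kt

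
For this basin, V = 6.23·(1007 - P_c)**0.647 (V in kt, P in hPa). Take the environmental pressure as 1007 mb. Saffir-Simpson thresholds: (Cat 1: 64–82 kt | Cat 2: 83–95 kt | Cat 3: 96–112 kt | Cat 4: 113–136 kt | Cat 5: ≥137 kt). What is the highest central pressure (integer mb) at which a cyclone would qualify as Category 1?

Category 1 begins at V = 64 kt.
Required ΔP = (64/6.23)^(1/0.647) = 10.273^1.546 ≈ 36.62 mb.
P_c ≤ 1007 − 36.62 = 970.38, so the highest integer P_c is 970 mb.

970 mb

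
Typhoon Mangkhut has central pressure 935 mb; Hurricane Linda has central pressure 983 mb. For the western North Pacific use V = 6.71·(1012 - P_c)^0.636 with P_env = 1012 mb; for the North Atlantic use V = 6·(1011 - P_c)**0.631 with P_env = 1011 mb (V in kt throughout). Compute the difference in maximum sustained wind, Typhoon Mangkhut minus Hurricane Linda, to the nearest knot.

57 kt

Typhoon Mangkhut: ΔP = 77; V ≈ 6.71 × 77^0.636 ≈ 106.30 kt.
Hurricane Linda: ΔP = 28; V ≈ 6 × 28^0.631 ≈ 49.13 kt.
Difference ≈ 106.30 − 49.13 = 57.17 → 57 kt.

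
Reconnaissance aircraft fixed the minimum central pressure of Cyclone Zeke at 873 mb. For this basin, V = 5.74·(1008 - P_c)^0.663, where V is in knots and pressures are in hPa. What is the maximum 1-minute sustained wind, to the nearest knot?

148 kt

ΔP = 1008 − 873 = 135 mb.
135^0.663 ≈ 25.847.
V ≈ 5.74 × 25.847 ≈ 148.4 kt.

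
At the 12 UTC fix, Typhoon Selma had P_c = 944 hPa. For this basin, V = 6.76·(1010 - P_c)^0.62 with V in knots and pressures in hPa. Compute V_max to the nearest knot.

ΔP = 1010 − 944 = 66 hPa.
66^0.62 ≈ 13.431.
V ≈ 6.76 × 13.431 ≈ 90.8 kt.

91 kt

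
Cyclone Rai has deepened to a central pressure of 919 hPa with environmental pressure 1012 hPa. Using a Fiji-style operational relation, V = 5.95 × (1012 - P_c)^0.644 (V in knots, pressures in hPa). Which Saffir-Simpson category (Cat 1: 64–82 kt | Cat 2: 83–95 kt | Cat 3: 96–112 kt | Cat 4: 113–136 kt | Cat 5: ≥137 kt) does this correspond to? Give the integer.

3

ΔP = 1012 − 919 = 93 hPa.
V ≈ 5.95 × 93^0.644 = 5.95 × 18.52 ≈ 110 kt.
110 kt falls in the Category 3 band.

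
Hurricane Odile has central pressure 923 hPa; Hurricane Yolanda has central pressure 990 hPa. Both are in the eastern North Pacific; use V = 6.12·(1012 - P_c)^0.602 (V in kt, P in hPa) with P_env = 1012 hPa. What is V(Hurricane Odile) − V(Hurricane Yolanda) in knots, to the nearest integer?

52 kt

Hurricane Odile: ΔP = 89; V ≈ 6.12 × 89^0.602 ≈ 91.26 kt.
Hurricane Yolanda: ΔP = 22; V ≈ 6.12 × 22^0.602 ≈ 39.35 kt.
Difference ≈ 91.26 − 39.35 = 51.91 → 52 kt.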